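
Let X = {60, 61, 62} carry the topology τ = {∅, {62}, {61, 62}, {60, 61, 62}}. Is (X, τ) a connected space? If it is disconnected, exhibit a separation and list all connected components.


(X, τ) is connected.

Find clopen sets (U ∈ τ with X ∖ U ∈ τ):
  U = ∅, X ∖ U = {60, 61, 62} — both open, so U is clopen.
  U = {60, 61, 62}, X ∖ U = ∅ — both open, so U is clopen.
Only trivial clopens (∅ and X) exist, so (X, τ) is connected.
Compute connected components by grouping points that agree on all clopens:
  component: {60, 61, 62}


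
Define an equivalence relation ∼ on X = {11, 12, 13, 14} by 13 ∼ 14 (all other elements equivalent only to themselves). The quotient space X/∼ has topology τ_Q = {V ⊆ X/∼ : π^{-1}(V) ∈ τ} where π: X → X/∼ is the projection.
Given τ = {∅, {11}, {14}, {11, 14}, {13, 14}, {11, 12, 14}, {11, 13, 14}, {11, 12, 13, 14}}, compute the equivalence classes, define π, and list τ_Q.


X/∼ = {[11], [12], [13=14]}; |τ_Q| = 5.

Equivalence classes: [11], [12], [13=14].
Quotient map π: X → X/∼ sends 11 ↦ [11], 12 ↦ [12], 13 ↦ [13=14], 14 ↦ [13=14].
For each subset V ⊆ X/∼, compute π^{-1}(V) ⊆ X and check whether π^{-1}(V) ∈ τ. V is open in τ_Q iff π^{-1}(V) ∈ τ.
  V = {}: π^{-1}(V) = ∅ ∈ τ ✓.
  V = {[11]}: π^{-1}(V) = {11} ∈ τ ✓.
  V = {[12]}: π^{-1}(V) = {12} ∉ τ ✗.
  V = {[11], [12]}: π^{-1}(V) = {11, 12} ∉ τ ✗.
  V = {[13=14]}: π^{-1}(V) = {13, 14} ∈ τ ✓.
  V = {[11], [13=14]}: π^{-1}(V) = {11, 13, 14} ∈ τ ✓.
  V = {[12], [13=14]}: π^{-1}(V) = {12, 13, 14} ∉ τ ✗.
  V = {[11], [12], [13=14]}: π^{-1}(V) = {11, 12, 13, 14} ∈ τ ✓.
Open sets in the quotient: τ_Q = {{}, {[11]}, {[13=14]}, {[11], [13=14]}, {[11], [12], [13=14]}} (5 elements).


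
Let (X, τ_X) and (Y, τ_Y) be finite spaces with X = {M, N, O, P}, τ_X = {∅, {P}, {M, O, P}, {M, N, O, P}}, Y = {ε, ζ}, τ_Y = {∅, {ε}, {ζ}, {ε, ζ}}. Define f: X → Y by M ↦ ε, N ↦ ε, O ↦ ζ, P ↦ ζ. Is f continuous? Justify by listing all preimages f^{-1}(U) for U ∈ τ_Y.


f is NOT continuous.

Compute f^{-1}(U) for each U ∈ τ_Y:
  U = ∅: f^{-1}(U) = ∅ ∈ τ_X ✓.
  U = {ε}: f^{-1}(U) = {M, N} ∉ τ_X ✗.
  U = {ζ}: f^{-1}(U) = {O, P} ∉ τ_X ✗.
  U = {ε, ζ}: f^{-1}(U) = {M, N, O, P} ∈ τ_X ✓.
Found U = {ε} with f^{-1}(U) = {M, N} not in τ_X. Therefore f is NOT continuous.


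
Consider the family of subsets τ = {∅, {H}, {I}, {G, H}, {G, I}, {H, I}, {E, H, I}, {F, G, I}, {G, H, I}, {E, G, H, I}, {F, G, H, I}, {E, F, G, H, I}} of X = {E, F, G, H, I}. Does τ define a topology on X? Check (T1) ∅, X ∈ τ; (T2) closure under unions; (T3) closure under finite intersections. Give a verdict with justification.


τ is NOT a topology on X.

Axiom (T1): ∅ ∈ τ? Yes; X ∈ τ? Yes.
Axiom (T2/T3): check pairwise unions and intersections of members of τ.
Counterexample for (T3): {G, H} ∩ {G, I} = {G} ∉ τ. Therefore τ is NOT a topology.


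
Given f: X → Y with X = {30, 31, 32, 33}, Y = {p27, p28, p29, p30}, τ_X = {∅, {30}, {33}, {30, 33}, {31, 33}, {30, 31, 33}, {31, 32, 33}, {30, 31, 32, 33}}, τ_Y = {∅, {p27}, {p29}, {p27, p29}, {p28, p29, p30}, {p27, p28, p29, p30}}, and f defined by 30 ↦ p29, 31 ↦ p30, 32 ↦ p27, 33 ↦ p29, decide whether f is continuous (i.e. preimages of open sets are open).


f is NOT continuous.

Compute f^{-1}(U) for each U ∈ τ_Y:
  U = ∅: f^{-1}(U) = ∅ ∈ τ_X ✓.
  U = {p27}: f^{-1}(U) = {32} ∉ τ_X ✗.
  U = {p29}: f^{-1}(U) = {30, 33} ∈ τ_X ✓.
  U = {p27, p29}: f^{-1}(U) = {30, 32, 33} ∉ τ_X ✗.
  U = {p28, p29, p30}: f^{-1}(U) = {30, 31, 33} ∈ τ_X ✓.
  U = {p27, p28, p29, p30}: f^{-1}(U) = {30, 31, 32, 33} ∈ τ_X ✓.
Found U = {p27} with f^{-1}(U) = {32} not in τ_X. Therefore f is NOT continuous.


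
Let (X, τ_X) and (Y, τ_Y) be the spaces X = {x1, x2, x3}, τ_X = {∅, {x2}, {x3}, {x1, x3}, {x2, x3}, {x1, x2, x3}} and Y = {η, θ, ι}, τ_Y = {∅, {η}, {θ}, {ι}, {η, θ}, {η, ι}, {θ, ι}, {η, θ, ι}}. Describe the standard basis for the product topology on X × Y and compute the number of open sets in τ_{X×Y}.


Basis B = {∅ × ∅, {x2} × {η}, {x2} × {θ}, {x2} × {ι}, {x3} × {η}, {x3} × {θ}, {x3} × {ι}, {x1, x3} × {η}, {x1, x3} × {θ}, {x1, x3} × {ι}, {x2} × {η, θ}, {x2} × {η, ι}, {x2, x3} × {η}, {x2} × {θ, ι}, {x2, x3} × {θ}, {x2, x3} × {ι}, {x3} × {η, θ}, {x3} × {η, ι}, {x3} × {θ, ι}, {x1, x2, x3} × {η}, {x1, x2, x3} × {θ}, {x1, x2, x3} × {ι}, {x2} × {η, θ, ι}, {x3} × {η, θ, ι}, {x1, x3} × {η, θ}, {x1, x3} × {η, ι}, {x1, x3} × {θ, ι}, {x2, x3} × {η, θ}, {x2, x3} × {η, ι}, {x2, x3} × {θ, ι}, {x1, x3} × {η, θ, ι}, {x1, x2, x3} × {η, θ}, {x1, x2, x3} × {η, ι}, {x1, x2, x3} × {θ, ι}, {x2, x3} × {η, θ, ι}, {x1, x2, x3} × {η, θ, ι}}; |τ_{X×Y}| = 216.

Enumerate products U × V with U ∈ τ_X, V ∈ τ_Y (deduplicated):
  ∅ × ∅ = {} (∅)
  {x2} × {η} = {(x2,η)}
  {x2} × {θ} = {(x2,θ)}
  {x2} × {ι} = {(x2,ι)}
  {x3} × {η} = {(x3,η)}
  {x3} × {θ} = {(x3,θ)}
  {x3} × {ι} = {(x3,ι)}
  {x1, x3} × {η} = {(x1,η), (x3,η)}
  {x1, x3} × {θ} = {(x1,θ), (x3,θ)}
  {x1, x3} × {ι} = {(x1,ι), (x3,ι)}
  {x2} × {η, θ} = {(x2,η), (x2,θ)}
  {x2} × {η, ι} = {(x2,η), (x2,ι)}
  {x2, x3} × {η} = {(x2,η), (x3,η)}
  {x2} × {θ, ι} = {(x2,θ), (x2,ι)}
  {x2, x3} × {θ} = {(x2,θ), (x3,θ)}
  {x2, x3} × {ι} = {(x2,ι), (x3,ι)}
  {x3} × {η, θ} = {(x3,η), (x3,θ)}
  {x3} × {η, ι} = {(x3,η), (x3,ι)}
  {x3} × {θ, ι} = {(x3,θ), (x3,ι)}
  {x1, x2, x3} × {η} = {(x1,η), (x2,η), (x3,η)}
  {x1, x2, x3} × {θ} = {(x1,θ), (x2,θ), (x3,θ)}
  {x1, x2, x3} × {ι} = {(x1,ι), (x2,ι), (x3,ι)}
  {x2} × {η, θ, ι} = {(x2,η), (x2,θ), (x2,ι)}
  {x3} × {η, θ, ι} = {(x3,η), (x3,θ), (x3,ι)}
  {x1, x3} × {η, θ} = {(x1,η), (x1,θ), (x3,η), (x3,θ)}
  {x1, x3} × {η, ι} = {(x1,η), (x1,ι), (x3,η), (x3,ι)}
  {x1, x3} × {θ, ι} = {(x1,θ), (x1,ι), (x3,θ), (x3,ι)}
  {x2, x3} × {η, θ} = {(x2,η), (x2,θ), (x3,η), (x3,θ)}
  {x2, x3} × {η, ι} = {(x2,η), (x2,ι), (x3,η), (x3,ι)}
  {x2, x3} × {θ, ι} = {(x2,θ), (x2,ι), (x3,θ), (x3,ι)}
  {x1, x3} × {η, θ, ι} = {(x1,η), (x1,θ), (x1,ι), (x3,η), (x3,θ), (x3,ι)}
  {x1, x2, x3} × {η, θ} = {(x1,η), (x1,θ), (x2,η), (x2,θ), (x3,η), (x3,θ)}
  {x1, x2, x3} × {η, ι} = {(x1,η), (x1,ι), (x2,η), (x2,ι), (x3,η), (x3,ι)}
  {x1, x2, x3} × {θ, ι} = {(x1,θ), (x1,ι), (x2,θ), (x2,ι), (x3,θ), (x3,ι)}
  {x2, x3} × {η, θ, ι} = {(x2,η), (x2,θ), (x2,ι), (x3,η), (x3,θ), (x3,ι)}
  {x1, x2, x3} × {η, θ, ι} = {(x1,η), (x1,θ), (x1,ι), (x2,η), (x2,θ), (x2,ι), (x3,η), (x3,θ), (x3,ι)}
These 36 distinct sets form the basis B.
Close under arbitrary unions to get τ_{X×Y}; counting gives |τ_{X×Y}| = 216.


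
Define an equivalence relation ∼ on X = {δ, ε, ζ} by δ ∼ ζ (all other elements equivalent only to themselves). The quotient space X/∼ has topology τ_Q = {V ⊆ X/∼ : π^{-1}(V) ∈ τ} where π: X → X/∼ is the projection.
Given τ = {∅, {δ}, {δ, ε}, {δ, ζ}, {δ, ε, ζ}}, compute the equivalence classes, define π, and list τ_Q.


X/∼ = {[δ=ζ], [ε]}; |τ_Q| = 3.

Equivalence classes: [δ=ζ], [ε].
Quotient map π: X → X/∼ sends δ ↦ [δ=ζ], ε ↦ [ε], ζ ↦ [δ=ζ].
For each subset V ⊆ X/∼, compute π^{-1}(V) ⊆ X and check whether π^{-1}(V) ∈ τ. V is open in τ_Q iff π^{-1}(V) ∈ τ.
  V = {}: π^{-1}(V) = ∅ ∈ τ ✓.
  V = {[δ=ζ]}: π^{-1}(V) = {δ, ζ} ∈ τ ✓.
  V = {[ε]}: π^{-1}(V) = {ε} ∉ τ ✗.
  V = {[δ=ζ], [ε]}: π^{-1}(V) = {δ, ε, ζ} ∈ τ ✓.
Open sets in the quotient: τ_Q = {{}, {[δ=ζ]}, {[δ=ζ], [ε]}} (3 elements).


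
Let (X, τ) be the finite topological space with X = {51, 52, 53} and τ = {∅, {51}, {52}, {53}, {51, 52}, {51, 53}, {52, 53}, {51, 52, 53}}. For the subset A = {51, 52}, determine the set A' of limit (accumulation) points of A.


A' = ∅

For each x ∈ X, list the open sets U ∈ τ with x ∈ U, then check whether U ∩ (A ∖ {x}) ≠ ∅ for every such U.
  x = 51: open {51} ∋ x has {51} ∩ (A ∖ {51}) = ∅, so x is NOT a limit point.
  x = 52: open {52} ∋ x has {52} ∩ (A ∖ {52}) = ∅, so x is NOT a limit point.
  x = 53: open {53} ∋ x has {53} ∩ (A ∖ {53}) = ∅, so x is NOT a limit point.
Collecting: A' = ∅.


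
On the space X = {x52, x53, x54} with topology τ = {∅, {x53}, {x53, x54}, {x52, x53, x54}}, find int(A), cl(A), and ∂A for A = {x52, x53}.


int(A) = {x53}, cl(A) = {x52, x53, x54}, ∂A = {x52, x54}.

Closed sets in (X, τ) are complements of opens:
  closed(X, τ) = {∅, {x52}, {x52, x54}, {x52, x53, x54}}.
int(A) = ⋃ {U ∈ τ : U ⊆ A}. Opens contained in A: ∅, {x53}.
Taking the union of these: int(A) = {x53}.
cl(A) = ⋂ {C closed : A ⊆ C}. Closed sets containing A: {x52, x53, x54}.
Intersecting these: cl(A) = {x52, x53, x54}.
∂A = cl(A) ∖ int(A) = {x52, x53, x54} ∖ {x53} = {x52, x54}.


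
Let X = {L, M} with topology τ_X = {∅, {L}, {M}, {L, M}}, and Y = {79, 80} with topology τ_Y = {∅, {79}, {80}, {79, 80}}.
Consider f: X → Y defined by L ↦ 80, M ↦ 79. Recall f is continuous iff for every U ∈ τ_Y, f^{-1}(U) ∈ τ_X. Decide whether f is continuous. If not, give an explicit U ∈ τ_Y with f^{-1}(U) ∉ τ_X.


f IS continuous.

Compute f^{-1}(U) for each U ∈ τ_Y:
  U = ∅: f^{-1}(U) = ∅ ∈ τ_X ✓.
  U = {79}: f^{-1}(U) = {M} ∈ τ_X ✓.
  U = {80}: f^{-1}(U) = {L} ∈ τ_X ✓.
  U = {79, 80}: f^{-1}(U) = {L, M} ∈ τ_X ✓.
Every preimage lies in τ_X, so f IS continuous.


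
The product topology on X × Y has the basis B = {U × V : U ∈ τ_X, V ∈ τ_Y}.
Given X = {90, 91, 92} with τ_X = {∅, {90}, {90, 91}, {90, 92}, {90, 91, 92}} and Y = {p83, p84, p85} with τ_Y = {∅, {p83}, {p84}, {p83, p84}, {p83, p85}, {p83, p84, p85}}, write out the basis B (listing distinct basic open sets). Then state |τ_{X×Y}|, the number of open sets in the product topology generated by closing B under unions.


Basis B = {∅ × ∅, {90} × {p83}, {90} × {p84}, {90} × {p83, p84}, {90} × {p83, p85}, {90, 91} × {p83}, {90, 92} × {p83}, {90, 91} × {p84}, {90, 92} × {p84}, {90} × {p83, p84, p85}, {90, 91, 92} × {p83}, {90, 91, 92} × {p84}, {90, 91} × {p83, p84}, {90, 92} × {p83, p84}, {90, 91} × {p83, p85}, {90, 92} × {p83, p85}, {90, 91} × {p83, p84, p85}, {90, 92} × {p83, p84, p85}, {90, 91, 92} × {p83, p84}, {90, 91, 92} × {p83, p85}, {90, 91, 92} × {p83, p84, p85}}; |τ_{X×Y}| = 70.

Enumerate products U × V with U ∈ τ_X, V ∈ τ_Y (deduplicated):
  ∅ × ∅ = {} (∅)
  {90} × {p83} = {(90,p83)}
  {90} × {p84} = {(90,p84)}
  {90} × {p83, p84} = {(90,p83), (90,p84)}
  {90} × {p83, p85} = {(90,p83), (90,p85)}
  {90, 91} × {p83} = {(90,p83), (91,p83)}
  {90, 92} × {p83} = {(90,p83), (92,p83)}
  {90, 91} × {p84} = {(90,p84), (91,p84)}
  {90, 92} × {p84} = {(90,p84), (92,p84)}
  {90} × {p83, p84, p85} = {(90,p83), (90,p84), (90,p85)}
  {90, 91, 92} × {p83} = {(90,p83), (91,p83), (92,p83)}
  {90, 91, 92} × {p84} = {(90,p84), (91,p84), (92,p84)}
  {90, 91} × {p83, p84} = {(90,p83), (90,p84), (91,p83), (91,p84)}
  {90, 92} × {p83, p84} = {(90,p83), (90,p84), (92,p83), (92,p84)}
  {90, 91} × {p83, p85} = {(90,p83), (90,p85), (91,p83), (91,p85)}
  {90, 92} × {p83, p85} = {(90,p83), (90,p85), (92,p83), (92,p85)}
  {90, 91} × {p83, p84, p85} = {(90,p83), (90,p84), (90,p85), (91,p83), (91,p84), (91,p85)}
  {90, 92} × {p83, p84, p85} = {(90,p83), (90,p84), (90,p85), (92,p83), (92,p84), (92,p85)}
  {90, 91, 92} × {p83, p84} = {(90,p83), (90,p84), (91,p83), (91,p84), (92,p83), (92,p84)}
  {90, 91, 92} × {p83, p85} = {(90,p83), (90,p85), (91,p83), (91,p85), (92,p83), (92,p85)}
  {90, 91, 92} × {p83, p84, p85} = {(90,p83), (90,p84), (90,p85), (91,p83), (91,p84), (91,p85), (92,p83), (92,p84), (92,p85)}
These 21 distinct sets form the basis B.
Close under arbitrary unions to get τ_{X×Y}; counting gives |τ_{X×Y}| = 70.


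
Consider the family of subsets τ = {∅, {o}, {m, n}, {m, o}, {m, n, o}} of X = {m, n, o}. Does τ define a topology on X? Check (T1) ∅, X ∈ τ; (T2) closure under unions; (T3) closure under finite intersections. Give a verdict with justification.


τ is NOT a topology on X.

Axiom (T1): ∅ ∈ τ? Yes; X ∈ τ? Yes.
Axiom (T2/T3): check pairwise unions and intersections of members of τ.
Counterexample for (T3): {m, n} ∩ {m, o} = {m} ∉ τ. Therefore τ is NOT a topology.


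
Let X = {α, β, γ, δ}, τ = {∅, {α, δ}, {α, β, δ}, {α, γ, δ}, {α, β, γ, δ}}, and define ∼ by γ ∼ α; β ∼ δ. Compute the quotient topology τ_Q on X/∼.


X/∼ = {[α=γ], [β=δ]}; |τ_Q| = 2.

Equivalence classes: [α=γ], [β=δ].
Quotient map π: X → X/∼ sends α ↦ [α=γ], β ↦ [β=δ], γ ↦ [α=γ], δ ↦ [β=δ].
For each subset V ⊆ X/∼, compute π^{-1}(V) ⊆ X and check whether π^{-1}(V) ∈ τ. V is open in τ_Q iff π^{-1}(V) ∈ τ.
  V = {}: π^{-1}(V) = ∅ ∈ τ ✓.
  V = {[α=γ]}: π^{-1}(V) = {α, γ} ∉ τ ✗.
  V = {[β=δ]}: π^{-1}(V) = {β, δ} ∉ τ ✗.
  V = {[α=γ], [β=δ]}: π^{-1}(V) = {α, β, γ, δ} ∈ τ ✓.
Open sets in the quotient: τ_Q = {{}, {[α=γ], [β=δ]}} (2 elements).


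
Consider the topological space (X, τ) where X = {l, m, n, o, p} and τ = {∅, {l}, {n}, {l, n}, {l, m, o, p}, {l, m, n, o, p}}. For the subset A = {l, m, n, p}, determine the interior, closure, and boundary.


int(A) = {l, n}, cl(A) = {l, m, n, o, p}, ∂A = {m, o, p}.

Closed sets in (X, τ) are complements of opens:
  closed(X, τ) = {∅, {n}, {m, o, p}, {l, m, o, p}, {m, n, o, p}, {l, m, n, o, p}}.
int(A) = ⋃ {U ∈ τ : U ⊆ A}. Opens contained in A: ∅, {l}, {n}, {l, n}.
Taking the union of these: int(A) = {l, n}.
cl(A) = ⋂ {C closed : A ⊆ C}. Closed sets containing A: {l, m, n, o, p}.
Intersecting these: cl(A) = {l, m, n, o, p}.
∂A = cl(A) ∖ int(A) = {l, m, n, o, p} ∖ {l, n} = {m, o, p}.


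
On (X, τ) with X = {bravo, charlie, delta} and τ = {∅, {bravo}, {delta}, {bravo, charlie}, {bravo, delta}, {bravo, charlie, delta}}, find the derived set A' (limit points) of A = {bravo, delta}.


A' = {charlie}

For each x ∈ X, list the open sets U ∈ τ with x ∈ U, then check whether U ∩ (A ∖ {x}) ≠ ∅ for every such U.
  x = bravo: open {bravo} ∋ x has {bravo} ∩ (A ∖ {bravo}) = ∅, so x is NOT a limit point.
  x = charlie: opens ∋ x are {bravo, charlie}, {bravo, charlie, delta}; each meets A ∖ {charlie}, so x IS a limit point.
  x = delta: open {delta} ∋ x has {delta} ∩ (A ∖ {delta}) = ∅, so x is NOT a limit point.
Collecting: A' = {charlie}.


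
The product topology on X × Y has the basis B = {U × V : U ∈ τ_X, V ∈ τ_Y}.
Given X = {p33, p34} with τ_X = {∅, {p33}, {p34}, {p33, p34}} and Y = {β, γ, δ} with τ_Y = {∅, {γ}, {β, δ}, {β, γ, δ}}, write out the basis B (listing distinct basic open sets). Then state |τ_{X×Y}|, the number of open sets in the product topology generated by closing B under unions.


Basis B = {∅ × ∅, {p33} × {γ}, {p34} × {γ}, {p33} × {β, δ}, {p33, p34} × {γ}, {p34} × {β, δ}, {p33} × {β, γ, δ}, {p34} × {β, γ, δ}, {p33, p34} × {β, δ}, {p33, p34} × {β, γ, δ}}; |τ_{X×Y}| = 16.

Enumerate products U × V with U ∈ τ_X, V ∈ τ_Y (deduplicated):
  ∅ × ∅ = {} (∅)
  {p33} × {γ} = {(p33,γ)}
  {p34} × {γ} = {(p34,γ)}
  {p33} × {β, δ} = {(p33,β), (p33,δ)}
  {p33, p34} × {γ} = {(p33,γ), (p34,γ)}
  {p34} × {β, δ} = {(p34,β), (p34,δ)}
  {p33} × {β, γ, δ} = {(p33,β), (p33,γ), (p33,δ)}
  {p34} × {β, γ, δ} = {(p34,β), (p34,γ), (p34,δ)}
  {p33, p34} × {β, δ} = {(p33,β), (p33,δ), (p34,β), (p34,δ)}
  {p33, p34} × {β, γ, δ} = {(p33,β), (p33,γ), (p33,δ), (p34,β), (p34,γ), (p34,δ)}
These 10 distinct sets form the basis B.
Close under arbitrary unions to get τ_{X×Y}; counting gives |τ_{X×Y}| = 16.


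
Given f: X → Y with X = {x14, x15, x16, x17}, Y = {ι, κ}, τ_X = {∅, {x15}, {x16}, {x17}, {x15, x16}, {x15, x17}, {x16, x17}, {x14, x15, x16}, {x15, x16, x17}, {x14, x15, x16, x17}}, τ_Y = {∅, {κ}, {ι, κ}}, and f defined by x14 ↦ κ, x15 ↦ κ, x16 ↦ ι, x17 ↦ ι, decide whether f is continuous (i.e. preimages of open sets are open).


f is NOT continuous.

Compute f^{-1}(U) for each U ∈ τ_Y:
  U = ∅: f^{-1}(U) = ∅ ∈ τ_X ✓.
  U = {κ}: f^{-1}(U) = {x14, x15} ∉ τ_X ✗.
  U = {ι, κ}: f^{-1}(U) = {x14, x15, x16, x17} ∈ τ_X ✓.
Found U = {κ} with f^{-1}(U) = {x14, x15} not in τ_X. Therefore f is NOT continuous.


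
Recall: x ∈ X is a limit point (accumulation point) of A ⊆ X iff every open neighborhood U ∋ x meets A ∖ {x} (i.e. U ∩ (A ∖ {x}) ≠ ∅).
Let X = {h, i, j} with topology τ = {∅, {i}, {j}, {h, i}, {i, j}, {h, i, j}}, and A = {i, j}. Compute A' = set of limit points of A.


A' = {h}

For each x ∈ X, list the open sets U ∈ τ with x ∈ U, then check whether U ∩ (A ∖ {x}) ≠ ∅ for every such U.
  x = h: opens ∋ x are {h, i}, {h, i, j}; each meets A ∖ {h}, so x IS a limit point.
  x = i: open {i} ∋ x has {i} ∩ (A ∖ {i}) = ∅, so x is NOT a limit point.
  x = j: open {j} ∋ x has {j} ∩ (A ∖ {j}) = ∅, so x is NOT a limit point.
Collecting: A' = {h}.


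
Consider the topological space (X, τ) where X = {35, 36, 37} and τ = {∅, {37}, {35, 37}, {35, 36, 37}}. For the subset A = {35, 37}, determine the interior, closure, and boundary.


int(A) = {35, 37}, cl(A) = {35, 36, 37}, ∂A = {36}.

Closed sets in (X, τ) are complements of opens:
  closed(X, τ) = {∅, {36}, {35, 36}, {35, 36, 37}}.
int(A) = ⋃ {U ∈ τ : U ⊆ A}. Opens contained in A: ∅, {37}, {35, 37}.
Taking the union of these: int(A) = {35, 37}.
cl(A) = ⋂ {C closed : A ⊆ C}. Closed sets containing A: {35, 36, 37}.
Intersecting these: cl(A) = {35, 36, 37}.
∂A = cl(A) ∖ int(A) = {35, 36, 37} ∖ {35, 37} = {36}.


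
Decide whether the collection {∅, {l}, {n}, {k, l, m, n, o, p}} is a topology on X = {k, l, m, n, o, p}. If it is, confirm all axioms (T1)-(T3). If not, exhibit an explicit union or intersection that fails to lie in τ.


τ is NOT a topology on X.

Axiom (T1): ∅ ∈ τ? Yes; X ∈ τ? Yes.
Axiom (T2/T3): check pairwise unions and intersections of members of τ.
Counterexample for (T2): {l} ∪ {n} = {l, n} ∉ τ. Therefore τ is NOT a topology.


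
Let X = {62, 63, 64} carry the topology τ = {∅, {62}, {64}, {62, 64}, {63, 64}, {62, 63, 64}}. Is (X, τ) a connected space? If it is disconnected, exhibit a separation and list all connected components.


(X, τ) is disconnected; components = [{62}, {63, 64}].

Find clopen sets (U ∈ τ with X ∖ U ∈ τ):
  U = ∅, X ∖ U = {62, 63, 64} — both open, so U is clopen.
  U = {62}, X ∖ U = {63, 64} — both open, so U is clopen.
  U = {63, 64}, X ∖ U = {62} — both open, so U is clopen.
  U = {62, 63, 64}, X ∖ U = ∅ — both open, so U is clopen.
Nontrivial clopen(s) exist: e.g. {62}. So (X, τ) is disconnected.
Compute connected components by grouping points that agree on all clopens:
  component: {62}
  component: {63, 64}


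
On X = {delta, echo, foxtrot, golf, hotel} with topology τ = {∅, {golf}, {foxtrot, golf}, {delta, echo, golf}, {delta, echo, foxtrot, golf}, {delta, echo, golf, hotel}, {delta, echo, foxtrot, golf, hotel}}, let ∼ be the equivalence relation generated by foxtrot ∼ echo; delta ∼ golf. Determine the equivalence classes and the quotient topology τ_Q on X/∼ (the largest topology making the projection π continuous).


X/∼ = {[delta=golf], [echo=foxtrot], [hotel]}; |τ_Q| = 3.

Equivalence classes: [delta=golf], [echo=foxtrot], [hotel].
Quotient map π: X → X/∼ sends delta ↦ [delta=golf], echo ↦ [echo=foxtrot], foxtrot ↦ [echo=foxtrot], golf ↦ [delta=golf], hotel ↦ [hotel].
For each subset V ⊆ X/∼, compute π^{-1}(V) ⊆ X and check whether π^{-1}(V) ∈ τ. V is open in τ_Q iff π^{-1}(V) ∈ τ.
  V = {}: π^{-1}(V) = ∅ ∈ τ ✓.
  V = {[delta=golf]}: π^{-1}(V) = {delta, golf} ∉ τ ✗.
  V = {[echo=foxtrot]}: π^{-1}(V) = {echo, foxtrot} ∉ τ ✗.
  V = {[delta=golf], [echo=foxtrot]}: π^{-1}(V) = {delta, echo, foxtrot, golf} ∈ τ ✓.
  V = {[hotel]}: π^{-1}(V) = {hotel} ∉ τ ✗.
  V = {[delta=golf], [hotel]}: π^{-1}(V) = {delta, golf, hotel} ∉ τ ✗.
  V = {[echo=foxtrot], [hotel]}: π^{-1}(V) = {echo, foxtrot, hotel} ∉ τ ✗.
  V = {[delta=golf], [echo=foxtrot], [hotel]}: π^{-1}(V) = {delta, echo, foxtrot, golf, hotel} ∈ τ ✓.
Open sets in the quotient: τ_Q = {{}, {[delta=golf], [echo=foxtrot]}, {[delta=golf], [echo=foxtrot], [hotel]}} (3 elements).


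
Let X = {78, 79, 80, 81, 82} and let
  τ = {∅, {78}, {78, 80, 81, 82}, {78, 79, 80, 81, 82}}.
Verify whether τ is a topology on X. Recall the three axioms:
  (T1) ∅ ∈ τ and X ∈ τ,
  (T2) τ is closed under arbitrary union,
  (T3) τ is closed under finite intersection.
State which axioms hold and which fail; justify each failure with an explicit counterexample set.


τ IS a topology on X.

Axiom (T1): ∅ ∈ τ? Yes; X ∈ τ? Yes.
Axiom (T2/T3): check pairwise unions and intersections of members of τ.
All pairwise intersections and unions checked — each lies in τ. Therefore τ satisfies (T1), (T2), (T3): it IS a topology on X.


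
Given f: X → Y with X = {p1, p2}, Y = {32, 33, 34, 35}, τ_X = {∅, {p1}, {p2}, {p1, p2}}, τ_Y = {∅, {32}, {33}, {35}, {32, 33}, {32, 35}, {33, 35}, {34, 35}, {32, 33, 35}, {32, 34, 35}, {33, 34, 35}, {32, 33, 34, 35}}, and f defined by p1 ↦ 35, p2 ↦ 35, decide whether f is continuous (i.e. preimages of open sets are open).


f IS continuous.

Compute f^{-1}(U) for each U ∈ τ_Y:
  U = ∅: f^{-1}(U) = ∅ ∈ τ_X ✓.
  U = {32}: f^{-1}(U) = ∅ ∈ τ_X ✓.
  U = {33}: f^{-1}(U) = ∅ ∈ τ_X ✓.
  U = {35}: f^{-1}(U) = {p1, p2} ∈ τ_X ✓.
  U = {32, 33}: f^{-1}(U) = ∅ ∈ τ_X ✓.
  U = {32, 35}: f^{-1}(U) = {p1, p2} ∈ τ_X ✓.
  U = {33, 35}: f^{-1}(U) = {p1, p2} ∈ τ_X ✓.
  U = {34, 35}: f^{-1}(U) = {p1, p2} ∈ τ_X ✓.
  U = {32, 33, 35}: f^{-1}(U) = {p1, p2} ∈ τ_X ✓.
  U = {32, 34, 35}: f^{-1}(U) = {p1, p2} ∈ τ_X ✓.
  U = {33, 34, 35}: f^{-1}(U) = {p1, p2} ∈ τ_X ✓.
  U = {32, 33, 34, 35}: f^{-1}(U) = {p1, p2} ∈ τ_X ✓.
Every preimage lies in τ_X, so f IS continuous.


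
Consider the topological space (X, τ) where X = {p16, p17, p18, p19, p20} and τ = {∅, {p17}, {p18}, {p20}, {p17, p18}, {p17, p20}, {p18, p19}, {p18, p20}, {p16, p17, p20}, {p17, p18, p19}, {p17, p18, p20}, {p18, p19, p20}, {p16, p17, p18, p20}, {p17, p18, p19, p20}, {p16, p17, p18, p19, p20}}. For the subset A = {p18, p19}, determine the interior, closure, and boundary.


int(A) = {p18, p19}, cl(A) = {p18, p19}, ∂A = ∅.

Closed sets in (X, τ) are complements of opens:
  closed(X, τ) = {∅, {p16}, {p19}, {p16, p17}, {p16, p19}, {p16, p20}, {p18, p19}, {p16, p17, p19}, {p16, p17, p20}, {p16, p18, p19}, {p16, p19, p20}, {p16, p17, p18, p19}, {p16, p17, p19, p20}, {p16, p18, p19, p20}, {p16, p17, p18, p19, p20}}.
int(A) = ⋃ {U ∈ τ : U ⊆ A}. Opens contained in A: ∅, {p18}, {p18, p19}.
Taking the union of these: int(A) = {p18, p19}.
cl(A) = ⋂ {C closed : A ⊆ C}. Closed sets containing A: {p18, p19}, {p16, p18, p19}, {p16, p17, p18, p19}, {p16, p18, p19, p20}, {p16, p17, p18, p19, p20}.
Intersecting these: cl(A) = {p18, p19}.
∂A = cl(A) ∖ int(A) = {p18, p19} ∖ {p18, p19} = ∅.


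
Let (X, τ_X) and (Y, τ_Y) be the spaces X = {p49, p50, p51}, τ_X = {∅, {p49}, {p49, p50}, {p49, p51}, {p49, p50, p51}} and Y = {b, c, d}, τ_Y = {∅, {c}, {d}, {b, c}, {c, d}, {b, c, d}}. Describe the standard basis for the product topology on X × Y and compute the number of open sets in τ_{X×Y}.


Basis B = {∅ × ∅, {p49} × {c}, {p49} × {d}, {p49} × {b, c}, {p49} × {c, d}, {p49, p50} × {c}, {p49, p51} × {c}, {p49, p50} × {d}, {p49, p51} × {d}, {p49} × {b, c, d}, {p49, p50, p51} × {c}, {p49, p50, p51} × {d}, {p49, p50} × {b, c}, {p49, p51} × {b, c}, {p49, p50} × {c, d}, {p49, p51} × {c, d}, {p49, p50} × {b, c, d}, {p49, p51} × {b, c, d}, {p49, p50, p51} × {b, c}, {p49, p50, p51} × {c, d}, {p49, p50, p51} × {b, c, d}}; |τ_{X×Y}| = 70.

Enumerate products U × V with U ∈ τ_X, V ∈ τ_Y (deduplicated):
  ∅ × ∅ = {} (∅)
  {p49} × {c} = {(p49,c)}
  {p49} × {d} = {(p49,d)}
  {p49} × {b, c} = {(p49,b), (p49,c)}
  {p49} × {c, d} = {(p49,c), (p49,d)}
  {p49, p50} × {c} = {(p49,c), (p50,c)}
  {p49, p51} × {c} = {(p49,c), (p51,c)}
  {p49, p50} × {d} = {(p49,d), (p50,d)}
  {p49, p51} × {d} = {(p49,d), (p51,d)}
  {p49} × {b, c, d} = {(p49,b), (p49,c), (p49,d)}
  {p49, p50, p51} × {c} = {(p49,c), (p50,c), (p51,c)}
  {p49, p50, p51} × {d} = {(p49,d), (p50,d), (p51,d)}
  {p49, p50} × {b, c} = {(p49,b), (p49,c), (p50,b), (p50,c)}
  {p49, p51} × {b, c} = {(p49,b), (p49,c), (p51,b), (p51,c)}
  {p49, p50} × {c, d} = {(p49,c), (p49,d), (p50,c), (p50,d)}
  {p49, p51} × {c, d} = {(p49,c), (p49,d), (p51,c), (p51,d)}
  {p49, p50} × {b, c, d} = {(p49,b), (p49,c), (p49,d), (p50,b), (p50,c), (p50,d)}
  {p49, p51} × {b, c, d} = {(p49,b), (p49,c), (p49,d), (p51,b), (p51,c), (p51,d)}
  {p49, p50, p51} × {b, c} = {(p49,b), (p49,c), (p50,b), (p50,c), (p51,b), (p51,c)}
  {p49, p50, p51} × {c, d} = {(p49,c), (p49,d), (p50,c), (p50,d), (p51,c), (p51,d)}
  {p49, p50, p51} × {b, c, d} = {(p49,b), (p49,c), (p49,d), (p50,b), (p50,c), (p50,d), (p51,b), (p51,c), (p51,d)}
These 21 distinct sets form the basis B.
Close under arbitrary unions to get τ_{X×Y}; counting gives |τ_{X×Y}| = 70.


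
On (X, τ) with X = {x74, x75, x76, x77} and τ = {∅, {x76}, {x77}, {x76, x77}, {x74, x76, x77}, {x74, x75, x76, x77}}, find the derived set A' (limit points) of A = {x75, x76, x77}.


A' = {x74, x75}

For each x ∈ X, list the open sets U ∈ τ with x ∈ U, then check whether U ∩ (A ∖ {x}) ≠ ∅ for every such U.
  x = x74: opens ∋ x are {x74, x76, x77}, {x74, x75, x76, x77}; each meets A ∖ {x74}, so x IS a limit point.
  x = x75: opens ∋ x are {x74, x75, x76, x77}; each meets A ∖ {x75}, so x IS a limit point.
  x = x76: open {x76} ∋ x has {x76} ∩ (A ∖ {x76}) = ∅, so x is NOT a limit point.
  x = x77: open {x77} ∋ x has {x77} ∩ (A ∖ {x77}) = ∅, so x is NOT a limit point.
Collecting: A' = {x74, x75}.


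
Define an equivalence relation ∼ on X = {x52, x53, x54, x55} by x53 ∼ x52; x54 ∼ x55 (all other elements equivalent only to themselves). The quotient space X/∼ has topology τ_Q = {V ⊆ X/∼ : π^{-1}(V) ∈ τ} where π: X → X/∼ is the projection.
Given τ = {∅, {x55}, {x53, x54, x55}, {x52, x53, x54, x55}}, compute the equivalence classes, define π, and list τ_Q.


X/∼ = {[x52=x53], [x54=x55]}; |τ_Q| = 2.

Equivalence classes: [x52=x53], [x54=x55].
Quotient map π: X → X/∼ sends x52 ↦ [x52=x53], x53 ↦ [x52=x53], x54 ↦ [x54=x55], x55 ↦ [x54=x55].
For each subset V ⊆ X/∼, compute π^{-1}(V) ⊆ X and check whether π^{-1}(V) ∈ τ. V is open in τ_Q iff π^{-1}(V) ∈ τ.
  V = {}: π^{-1}(V) = ∅ ∈ τ ✓.
  V = {[x52=x53]}: π^{-1}(V) = {x52, x53} ∉ τ ✗.
  V = {[x54=x55]}: π^{-1}(V) = {x54, x55} ∉ τ ✗.
  V = {[x52=x53], [x54=x55]}: π^{-1}(V) = {x52, x53, x54, x55} ∈ τ ✓.
Open sets in the quotient: τ_Q = {{}, {[x52=x53], [x54=x55]}} (2 elements).


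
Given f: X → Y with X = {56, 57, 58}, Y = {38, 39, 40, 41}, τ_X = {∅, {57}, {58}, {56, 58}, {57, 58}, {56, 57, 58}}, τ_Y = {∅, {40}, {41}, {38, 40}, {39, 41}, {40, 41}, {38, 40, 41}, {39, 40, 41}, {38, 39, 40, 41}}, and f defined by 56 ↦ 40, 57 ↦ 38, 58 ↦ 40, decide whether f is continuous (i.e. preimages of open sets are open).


f IS continuous.

Compute f^{-1}(U) for each U ∈ τ_Y:
  U = ∅: f^{-1}(U) = ∅ ∈ τ_X ✓.
  U = {40}: f^{-1}(U) = {56, 58} ∈ τ_X ✓.
  U = {41}: f^{-1}(U) = ∅ ∈ τ_X ✓.
  U = {38, 40}: f^{-1}(U) = {56, 57, 58} ∈ τ_X ✓.
  U = {39, 41}: f^{-1}(U) = ∅ ∈ τ_X ✓.
  U = {40, 41}: f^{-1}(U) = {56, 58} ∈ τ_X ✓.
  U = {38, 40, 41}: f^{-1}(U) = {56, 57, 58} ∈ τ_X ✓.
  U = {39, 40, 41}: f^{-1}(U) = {56, 58} ∈ τ_X ✓.
  U = {38, 39, 40, 41}: f^{-1}(U) = {56, 57, 58} ∈ τ_X ✓.
Every preimage lies in τ_X, so f IS continuous.


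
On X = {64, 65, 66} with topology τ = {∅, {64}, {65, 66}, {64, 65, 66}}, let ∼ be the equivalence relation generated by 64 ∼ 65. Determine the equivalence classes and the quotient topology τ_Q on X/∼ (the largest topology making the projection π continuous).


X/∼ = {[64=65], [66]}; |τ_Q| = 2.

Equivalence classes: [64=65], [66].
Quotient map π: X → X/∼ sends 64 ↦ [64=65], 65 ↦ [64=65], 66 ↦ [66].
For each subset V ⊆ X/∼, compute π^{-1}(V) ⊆ X and check whether π^{-1}(V) ∈ τ. V is open in τ_Q iff π^{-1}(V) ∈ τ.
  V = {}: π^{-1}(V) = ∅ ∈ τ ✓.
  V = {[64=65]}: π^{-1}(V) = {64, 65} ∉ τ ✗.
  V = {[66]}: π^{-1}(V) = {66} ∉ τ ✗.
  V = {[64=65], [66]}: π^{-1}(V) = {64, 65, 66} ∈ τ ✓.
Open sets in the quotient: τ_Q = {{}, {[64=65], [66]}} (2 elements).


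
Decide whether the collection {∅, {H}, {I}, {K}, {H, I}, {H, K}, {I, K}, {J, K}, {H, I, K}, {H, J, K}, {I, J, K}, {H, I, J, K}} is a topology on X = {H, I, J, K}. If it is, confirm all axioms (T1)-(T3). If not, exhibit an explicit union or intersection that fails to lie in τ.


τ IS a topology on X.

Axiom (T1): ∅ ∈ τ? Yes; X ∈ τ? Yes.
Axiom (T2/T3): check pairwise unions and intersections of members of τ.
All pairwise intersections and unions checked — each lies in τ. Therefore τ satisfies (T1), (T2), (T3): it IS a topology on X.


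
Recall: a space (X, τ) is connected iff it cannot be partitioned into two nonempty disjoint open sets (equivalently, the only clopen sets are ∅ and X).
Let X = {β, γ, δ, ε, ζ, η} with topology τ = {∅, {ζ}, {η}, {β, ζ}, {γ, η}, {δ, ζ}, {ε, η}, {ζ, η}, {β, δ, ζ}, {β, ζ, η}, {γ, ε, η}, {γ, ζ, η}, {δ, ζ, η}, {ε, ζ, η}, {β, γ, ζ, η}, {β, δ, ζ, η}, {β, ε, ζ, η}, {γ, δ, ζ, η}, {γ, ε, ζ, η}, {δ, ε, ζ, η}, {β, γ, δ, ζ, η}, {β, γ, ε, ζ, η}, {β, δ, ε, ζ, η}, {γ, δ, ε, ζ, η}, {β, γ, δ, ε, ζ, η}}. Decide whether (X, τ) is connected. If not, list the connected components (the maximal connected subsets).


(X, τ) is disconnected; components = [{β, δ, ζ}, {γ, ε, η}].

Find clopen sets (U ∈ τ with X ∖ U ∈ τ):
  U = ∅, X ∖ U = {β, γ, δ, ε, ζ, η} — both open, so U is clopen.
  U = {β, δ, ζ}, X ∖ U = {γ, ε, η} — both open, so U is clopen.
  U = {γ, ε, η}, X ∖ U = {β, δ, ζ} — both open, so U is clopen.
  U = {β, γ, δ, ε, ζ, η}, X ∖ U = ∅ — both open, so U is clopen.
Nontrivial clopen(s) exist: e.g. {γ, ε, η}. So (X, τ) is disconnected.
Compute connected components by grouping points that agree on all clopens:
  component: {β, δ, ζ}
  component: {γ, ε, η}


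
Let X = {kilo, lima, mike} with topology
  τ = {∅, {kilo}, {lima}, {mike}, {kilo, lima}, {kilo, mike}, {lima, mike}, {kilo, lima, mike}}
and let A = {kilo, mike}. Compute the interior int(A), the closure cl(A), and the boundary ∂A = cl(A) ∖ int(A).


int(A) = {kilo, mike}, cl(A) = {kilo, mike}, ∂A = ∅.

Closed sets in (X, τ) are complements of opens:
  closed(X, τ) = {∅, {kilo}, {lima}, {mike}, {kilo, lima}, {kilo, mike}, {lima, mike}, {kilo, lima, mike}}.
int(A) = ⋃ {U ∈ τ : U ⊆ A}. Opens contained in A: ∅, {kilo}, {mike}, {kilo, mike}.
Taking the union of these: int(A) = {kilo, mike}.
cl(A) = ⋂ {C closed : A ⊆ C}. Closed sets containing A: {kilo, mike}, {kilo, lima, mike}.
Intersecting these: cl(A) = {kilo, mike}.
∂A = cl(A) ∖ int(A) = {kilo, mike} ∖ {kilo, mike} = ∅.


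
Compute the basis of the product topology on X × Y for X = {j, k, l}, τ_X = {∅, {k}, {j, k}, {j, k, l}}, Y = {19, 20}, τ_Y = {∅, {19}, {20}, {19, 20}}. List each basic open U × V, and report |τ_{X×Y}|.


Basis B = {∅ × ∅, {k} × {19}, {k} × {20}, {j, k} × {19}, {j, k} × {20}, {k} × {19, 20}, {j, k, l} × {19}, {j, k, l} × {20}, {j, k} × {19, 20}, {j, k, l} × {19, 20}}; |τ_{X×Y}| = 16.

Enumerate products U × V with U ∈ τ_X, V ∈ τ_Y (deduplicated):
  ∅ × ∅ = {} (∅)
  {k} × {19} = {(k,19)}
  {k} × {20} = {(k,20)}
  {j, k} × {19} = {(j,19), (k,19)}
  {j, k} × {20} = {(j,20), (k,20)}
  {k} × {19, 20} = {(k,19), (k,20)}
  {j, k, l} × {19} = {(j,19), (k,19), (l,19)}
  {j, k, l} × {20} = {(j,20), (k,20), (l,20)}
  {j, k} × {19, 20} = {(j,19), (j,20), (k,19), (k,20)}
  {j, k, l} × {19, 20} = {(j,19), (j,20), (k,19), (k,20), (l,19), (l,20)}
These 10 distinct sets form the basis B.
Close under arbitrary unions to get τ_{X×Y}; counting gives |τ_{X×Y}| = 16.


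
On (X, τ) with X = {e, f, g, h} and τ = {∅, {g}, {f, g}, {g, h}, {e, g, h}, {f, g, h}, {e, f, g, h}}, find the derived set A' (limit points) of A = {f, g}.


A' = {e, f, h}

For each x ∈ X, list the open sets U ∈ τ with x ∈ U, then check whether U ∩ (A ∖ {x}) ≠ ∅ for every such U.
  x = e: opens ∋ x are {e, g, h}, {e, f, g, h}; each meets A ∖ {e}, so x IS a limit point.
  x = f: opens ∋ x are {f, g}, {f, g, h}, {e, f, g, h}; each meets A ∖ {f}, so x IS a limit point.
  x = g: open {g} ∋ x has {g} ∩ (A ∖ {g}) = ∅, so x is NOT a limit point.
  x = h: opens ∋ x are {g, h}, {e, g, h}, {f, g, h}, {e, f, g, h}; each meets A ∖ {h}, so x IS a limit point.
Collecting: A' = {e, f, h}.


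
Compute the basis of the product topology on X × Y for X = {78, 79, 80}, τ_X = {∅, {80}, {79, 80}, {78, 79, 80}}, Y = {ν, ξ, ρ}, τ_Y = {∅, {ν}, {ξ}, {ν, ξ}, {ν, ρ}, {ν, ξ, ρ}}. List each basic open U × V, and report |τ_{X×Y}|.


Basis B = {∅ × ∅, {80} × {ν}, {80} × {ξ}, {79, 80} × {ν}, {79, 80} × {ξ}, {80} × {ν, ξ}, {80} × {ν, ρ}, {78, 79, 80} × {ν}, {78, 79, 80} × {ξ}, {80} × {ν, ξ, ρ}, {79, 80} × {ν, ξ}, {79, 80} × {ν, ρ}, {78, 79, 80} × {ν, ξ}, {78, 79, 80} × {ν, ρ}, {79, 80} × {ν, ξ, ρ}, {78, 79, 80} × {ν, ξ, ρ}}; |τ_{X×Y}| = 40.

Enumerate products U × V with U ∈ τ_X, V ∈ τ_Y (deduplicated):
  ∅ × ∅ = {} (∅)
  {80} × {ν} = {(80,ν)}
  {80} × {ξ} = {(80,ξ)}
  {79, 80} × {ν} = {(79,ν), (80,ν)}
  {79, 80} × {ξ} = {(79,ξ), (80,ξ)}
  {80} × {ν, ξ} = {(80,ν), (80,ξ)}
  {80} × {ν, ρ} = {(80,ν), (80,ρ)}
  {78, 79, 80} × {ν} = {(78,ν), (79,ν), (80,ν)}
  {78, 79, 80} × {ξ} = {(78,ξ), (79,ξ), (80,ξ)}
  {80} × {ν, ξ, ρ} = {(80,ν), (80,ξ), (80,ρ)}
  {79, 80} × {ν, ξ} = {(79,ν), (79,ξ), (80,ν), (80,ξ)}
  {79, 80} × {ν, ρ} = {(79,ν), (79,ρ), (80,ν), (80,ρ)}
  {78, 79, 80} × {ν, ξ} = {(78,ν), (78,ξ), (79,ν), (79,ξ), (80,ν), (80,ξ)}
  {78, 79, 80} × {ν, ρ} = {(78,ν), (78,ρ), (79,ν), (79,ρ), (80,ν), (80,ρ)}
  {79, 80} × {ν, ξ, ρ} = {(79,ν), (79,ξ), (79,ρ), (80,ν), (80,ξ), (80,ρ)}
  {78, 79, 80} × {ν, ξ, ρ} = {(78,ν), (78,ξ), (78,ρ), (79,ν), (79,ξ), (79,ρ), (80,ν), (80,ξ), (80,ρ)}
These 16 distinct sets form the basis B.
Close under arbitrary unions to get τ_{X×Y}; counting gives |τ_{X×Y}| = 40.


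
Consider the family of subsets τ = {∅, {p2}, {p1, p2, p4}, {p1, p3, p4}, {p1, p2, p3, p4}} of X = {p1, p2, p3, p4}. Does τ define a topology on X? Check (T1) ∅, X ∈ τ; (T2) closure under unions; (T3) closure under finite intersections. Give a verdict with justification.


τ is NOT a topology on X.

Axiom (T1): ∅ ∈ τ? Yes; X ∈ τ? Yes.
Axiom (T2/T3): check pairwise unions and intersections of members of τ.
Counterexample for (T3): {p1, p2, p4} ∩ {p1, p3, p4} = {p1, p4} ∉ τ. Therefore τ is NOT a topology.


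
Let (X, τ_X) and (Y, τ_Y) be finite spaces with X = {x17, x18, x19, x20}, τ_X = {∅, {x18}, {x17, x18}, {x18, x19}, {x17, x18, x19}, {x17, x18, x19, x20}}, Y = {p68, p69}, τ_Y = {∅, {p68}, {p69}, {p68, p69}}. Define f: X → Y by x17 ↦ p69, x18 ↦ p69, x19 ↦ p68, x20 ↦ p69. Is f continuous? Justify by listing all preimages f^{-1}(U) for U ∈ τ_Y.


f is NOT continuous.

Compute f^{-1}(U) for each U ∈ τ_Y:
  U = ∅: f^{-1}(U) = ∅ ∈ τ_X ✓.
  U = {p68}: f^{-1}(U) = {x19} ∉ τ_X ✗.
  U = {p69}: f^{-1}(U) = {x17, x18, x20} ∉ τ_X ✗.
  U = {p68, p69}: f^{-1}(U) = {x17, x18, x19, x20} ∈ τ_X ✓.
Found U = {p68} with f^{-1}(U) = {x19} not in τ_X. Therefore f is NOT continuous.


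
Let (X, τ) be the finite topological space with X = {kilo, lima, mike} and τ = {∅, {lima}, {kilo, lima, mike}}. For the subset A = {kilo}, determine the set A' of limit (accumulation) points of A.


A' = {mike}

For each x ∈ X, list the open sets U ∈ τ with x ∈ U, then check whether U ∩ (A ∖ {x}) ≠ ∅ for every such U.
  x = kilo: open {kilo, lima, mike} ∋ x has {kilo, lima, mike} ∩ (A ∖ {kilo}) = ∅, so x is NOT a limit point.
  x = lima: open {lima} ∋ x has {lima} ∩ (A ∖ {lima}) = ∅, so x is NOT a limit point.
  x = mike: opens ∋ x are {kilo, lima, mike}; each meets A ∖ {mike}, so x IS a limit point.
Collecting: A' = {mike}.


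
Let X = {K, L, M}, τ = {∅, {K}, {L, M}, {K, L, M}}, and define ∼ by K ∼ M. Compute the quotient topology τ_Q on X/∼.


X/∼ = {[K=M], [L]}; |τ_Q| = 2.

Equivalence classes: [K=M], [L].
Quotient map π: X → X/∼ sends K ↦ [K=M], L ↦ [L], M ↦ [K=M].
For each subset V ⊆ X/∼, compute π^{-1}(V) ⊆ X and check whether π^{-1}(V) ∈ τ. V is open in τ_Q iff π^{-1}(V) ∈ τ.
  V = {}: π^{-1}(V) = ∅ ∈ τ ✓.
  V = {[K=M]}: π^{-1}(V) = {K, M} ∉ τ ✗.
  V = {[L]}: π^{-1}(V) = {L} ∉ τ ✗.
  V = {[K=M], [L]}: π^{-1}(V) = {K, L, M} ∈ τ ✓.
Open sets in the quotient: τ_Q = {{}, {[K=M], [L]}} (2 elements).


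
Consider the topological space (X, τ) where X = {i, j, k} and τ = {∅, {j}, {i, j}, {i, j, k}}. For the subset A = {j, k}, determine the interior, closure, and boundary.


int(A) = {j}, cl(A) = {i, j, k}, ∂A = {i, k}.

Closed sets in (X, τ) are complements of opens:
  closed(X, τ) = {∅, {k}, {i, k}, {i, j, k}}.
int(A) = ⋃ {U ∈ τ : U ⊆ A}. Opens contained in A: ∅, {j}.
Taking the union of these: int(A) = {j}.
cl(A) = ⋂ {C closed : A ⊆ C}. Closed sets containing A: {i, j, k}.
Intersecting these: cl(A) = {i, j, k}.
∂A = cl(A) ∖ int(A) = {i, j, k} ∖ {j} = {i, k}.


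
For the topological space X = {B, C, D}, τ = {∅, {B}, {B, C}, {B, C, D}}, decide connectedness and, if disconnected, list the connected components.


(X, τ) is connected.

Find clopen sets (U ∈ τ with X ∖ U ∈ τ):
  U = ∅, X ∖ U = {B, C, D} — both open, so U is clopen.
  U = {B, C, D}, X ∖ U = ∅ — both open, so U is clopen.
Only trivial clopens (∅ and X) exist, so (X, τ) is connected.
Compute connected components by grouping points that agree on all clopens:
  component: {B, C, D}


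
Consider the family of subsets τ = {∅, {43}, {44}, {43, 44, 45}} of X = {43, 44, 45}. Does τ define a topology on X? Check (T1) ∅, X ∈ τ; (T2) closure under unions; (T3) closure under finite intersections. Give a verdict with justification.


τ is NOT a topology on X.

Axiom (T1): ∅ ∈ τ? Yes; X ∈ τ? Yes.
Axiom (T2/T3): check pairwise unions and intersections of members of τ.
Counterexample for (T2): {43} ∪ {44} = {43, 44} ∉ τ. Therefore τ is NOT a topology.


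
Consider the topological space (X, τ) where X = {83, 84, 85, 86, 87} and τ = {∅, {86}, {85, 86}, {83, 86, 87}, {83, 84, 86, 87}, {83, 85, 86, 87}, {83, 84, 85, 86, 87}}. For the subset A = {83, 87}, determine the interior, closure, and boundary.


int(A) = ∅, cl(A) = {83, 84, 87}, ∂A = {83, 84, 87}.

Closed sets in (X, τ) are complements of opens:
  closed(X, τ) = {∅, {84}, {85}, {84, 85}, {83, 84, 87}, {83, 84, 85, 87}, {83, 84, 85, 86, 87}}.
int(A) = ⋃ {U ∈ τ : U ⊆ A}. Opens contained in A: ∅.
Taking the union of these: int(A) = ∅.
cl(A) = ⋂ {C closed : A ⊆ C}. Closed sets containing A: {83, 84, 87}, {83, 84, 85, 87}, {83, 84, 85, 86, 87}.
Intersecting these: cl(A) = {83, 84, 87}.
∂A = cl(A) ∖ int(A) = {83, 84, 87} ∖ ∅ = {83, 84, 87}.
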